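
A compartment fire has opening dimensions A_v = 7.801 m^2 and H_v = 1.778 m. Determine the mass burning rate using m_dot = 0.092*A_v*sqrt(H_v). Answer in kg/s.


sqrt(H_v) = 1.3334
m_dot = 0.092 * 7.801 * 1.3334 = 0.95698 kg/s

0.95698 kg/s


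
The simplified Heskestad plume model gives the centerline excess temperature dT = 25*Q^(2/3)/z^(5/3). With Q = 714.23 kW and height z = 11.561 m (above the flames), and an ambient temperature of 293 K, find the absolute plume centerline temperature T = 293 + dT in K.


Q^(2/3) = 79.902
z^(5/3) = 59.110
dT = 25 * 79.902 / 59.110 = 33.794 K
T = 293 + 33.794 = 326.79 K

326.79 K


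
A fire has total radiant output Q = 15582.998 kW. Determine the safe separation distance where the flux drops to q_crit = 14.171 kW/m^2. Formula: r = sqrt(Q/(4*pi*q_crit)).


4*pi*q_crit = 178.08
Q/(4*pi*q_crit) = 87.507
r = sqrt(87.507) = 9.3545 m

9.3545 m


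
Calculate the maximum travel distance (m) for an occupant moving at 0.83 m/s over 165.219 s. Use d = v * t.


d = 0.83 * 165.219 = 137.13 m

137.13 m


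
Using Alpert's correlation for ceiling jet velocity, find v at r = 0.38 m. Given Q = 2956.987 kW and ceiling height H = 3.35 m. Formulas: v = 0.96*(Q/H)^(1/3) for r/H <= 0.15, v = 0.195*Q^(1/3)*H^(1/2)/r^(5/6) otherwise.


r/H = 0.38 / 3.35 = 0.11343
r/H <= 0.15, so v = 0.96*(Q/H)^(1/3)
Q/H = 882.68
(Q/H)^(1/3) = 9.5926
v = 0.96 * 9.5926 = 9.2089 m/s

9.2089 m/s


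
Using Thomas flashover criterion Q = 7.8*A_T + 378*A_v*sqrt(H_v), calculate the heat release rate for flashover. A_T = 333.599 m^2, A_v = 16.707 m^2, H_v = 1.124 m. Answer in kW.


7.8*A_T = 2602.1
sqrt(H_v) = 1.0602
378*A_v*sqrt(H_v) = 6695.4
Q = 2602.1 + 6695.4 = 9297.4 kW

9297.4 kW


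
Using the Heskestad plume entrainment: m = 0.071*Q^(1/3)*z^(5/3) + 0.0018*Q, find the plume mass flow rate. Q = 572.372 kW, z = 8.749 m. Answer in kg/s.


Q^(1/3) = 8.3028
z^(5/3) = 37.148
First term = 0.071 * 8.3028 * 37.148 = 21.899
Second term = 0.0018 * 572.372 = 1.0303
m = 22.929 kg/s

22.929 kg/s


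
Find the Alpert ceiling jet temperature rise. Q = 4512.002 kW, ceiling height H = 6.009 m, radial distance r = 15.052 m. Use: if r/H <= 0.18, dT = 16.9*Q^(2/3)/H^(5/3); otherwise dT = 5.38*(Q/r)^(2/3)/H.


r/H = 15.052 / 6.009 = 2.5049
r/H > 0.18, so dT = 5.38*(Q/r)^(2/3)/H
Q/r = 299.76
(Q/r)^(2/3) = 44.790
dT = 5.38 * 44.790 / 6.009 = 40.102 K

40.102 K


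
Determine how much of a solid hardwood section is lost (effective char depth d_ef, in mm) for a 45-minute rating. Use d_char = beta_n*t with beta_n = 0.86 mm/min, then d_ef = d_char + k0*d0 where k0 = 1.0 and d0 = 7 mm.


d_char = 0.86 * 45 = 38.7 mm
d_ef = 38.7 + 1.0*7 = 45.7 mm

45.7 mm


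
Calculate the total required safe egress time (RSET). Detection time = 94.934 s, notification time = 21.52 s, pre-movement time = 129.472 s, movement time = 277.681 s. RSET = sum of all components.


Total = 94.934 + 21.52 + 129.472 + 277.681 = 523.607 s

523.607 s


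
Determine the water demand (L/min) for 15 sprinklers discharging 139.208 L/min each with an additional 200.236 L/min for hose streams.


Sprinkler demand = 15 * 139.208 = 2088.12 L/min
Total = 2088.12 + 200.236 = 2288.356 L/min

2288.356 L/min


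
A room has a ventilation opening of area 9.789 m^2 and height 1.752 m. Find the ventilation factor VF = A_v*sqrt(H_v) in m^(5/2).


sqrt(H_v) = 1.3236
VF = 9.789 * 1.3236 = 12.957 m^(5/2)

12.957 m^(5/2)


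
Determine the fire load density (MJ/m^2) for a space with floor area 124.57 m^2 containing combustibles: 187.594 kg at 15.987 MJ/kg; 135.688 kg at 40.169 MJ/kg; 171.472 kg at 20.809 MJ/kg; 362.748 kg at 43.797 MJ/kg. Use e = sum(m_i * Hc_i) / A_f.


Total energy = 187.594*15.987 + 135.688*40.169 + 171.472*20.809 + 362.748*43.797
= 2999.065 + 5450.451 + 3568.161 + 15887.27
= 27904.95 MJ
e = 27904.95 / 124.57 = 224.01 MJ/m^2

224.01 MJ/m^2


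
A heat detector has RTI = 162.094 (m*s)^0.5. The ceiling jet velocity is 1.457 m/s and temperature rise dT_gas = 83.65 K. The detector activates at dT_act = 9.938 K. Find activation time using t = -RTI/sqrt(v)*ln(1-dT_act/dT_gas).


dT_act/dT_gas = 0.11880
ln(1 - 0.11880) = -0.12648
t = -162.094 / sqrt(1.457) * -0.12648 = 16.984 s

16.984 s


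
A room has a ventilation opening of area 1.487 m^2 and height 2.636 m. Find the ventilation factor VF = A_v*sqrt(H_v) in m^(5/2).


sqrt(H_v) = 1.6236
VF = 1.487 * 1.6236 = 2.4143 m^(5/2)

2.4143 m^(5/2)


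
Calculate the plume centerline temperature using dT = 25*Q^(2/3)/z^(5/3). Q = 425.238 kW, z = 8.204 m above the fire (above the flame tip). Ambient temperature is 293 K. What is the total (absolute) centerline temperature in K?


Q^(2/3) = 56.549
z^(5/3) = 33.372
dT = 25 * 56.549 / 33.372 = 42.363 K
T = 293 + 42.363 = 335.36 K

335.36 K


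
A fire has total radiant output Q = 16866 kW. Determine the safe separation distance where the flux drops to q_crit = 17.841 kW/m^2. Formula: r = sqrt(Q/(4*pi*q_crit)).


4*pi*q_crit = 224.20
Q/(4*pi*q_crit) = 75.229
r = sqrt(75.229) = 8.6734 m

8.6734 m


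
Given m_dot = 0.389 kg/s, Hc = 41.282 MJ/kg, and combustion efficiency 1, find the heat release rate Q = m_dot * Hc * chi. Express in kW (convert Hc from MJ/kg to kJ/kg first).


Hc = 41.282 MJ/kg = 41.282 * 1000 kJ/kg = 41282 kJ/kg
Q = 0.389 kg/s * 41282 kJ/kg * 1 = 16058.698 kW

16058.698 kW


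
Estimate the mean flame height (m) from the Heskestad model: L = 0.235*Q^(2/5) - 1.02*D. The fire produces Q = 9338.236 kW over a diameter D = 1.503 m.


Q^(2/5) = 38.735
0.235 * Q^(2/5) = 9.1028
1.02 * D = 1.5331
L = 7.5697 m

7.5697 m


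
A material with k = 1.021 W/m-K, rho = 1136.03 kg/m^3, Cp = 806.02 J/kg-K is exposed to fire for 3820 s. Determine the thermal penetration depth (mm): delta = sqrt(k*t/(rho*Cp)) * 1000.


alpha = 1.021 / (1136.03 * 806.02) = 1.1150e-06 m^2/s
alpha * t = 0.0042594
delta = sqrt(0.0042594) * 1000 = 65.264 mm

65.264 mm


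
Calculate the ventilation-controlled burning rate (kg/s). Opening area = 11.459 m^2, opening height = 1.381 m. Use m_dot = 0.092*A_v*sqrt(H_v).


sqrt(H_v) = 1.1752
m_dot = 0.092 * 11.459 * 1.1752 = 1.2389 kg/s

1.2389 kg/s


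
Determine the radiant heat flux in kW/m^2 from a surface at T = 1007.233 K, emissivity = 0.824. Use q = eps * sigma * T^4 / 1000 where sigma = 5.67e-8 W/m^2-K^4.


T^4 = 1.0292e+12
q = 0.824 * 5.67e-8 * 1.0292e+12 / 1000 = 48.087 kW/m^2

48.087 kW/m^2


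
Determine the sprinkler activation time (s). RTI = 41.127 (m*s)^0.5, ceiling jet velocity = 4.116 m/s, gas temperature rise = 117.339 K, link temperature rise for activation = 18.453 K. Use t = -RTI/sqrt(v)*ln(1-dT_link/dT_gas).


dT_link/dT_gas = 0.15726
ln(1 - 0.15726) = -0.17110
t = -41.127 / sqrt(4.116) * -0.17110 = 3.4685 s

3.4685 s


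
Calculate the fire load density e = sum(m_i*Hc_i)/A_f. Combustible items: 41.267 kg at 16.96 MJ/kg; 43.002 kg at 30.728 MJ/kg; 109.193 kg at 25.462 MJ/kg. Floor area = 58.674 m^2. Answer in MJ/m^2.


Total energy = 41.267*16.96 + 43.002*30.728 + 109.193*25.462
= 699.8883 + 1321.365 + 2780.272
= 4801.526 MJ
e = 4801.526 / 58.674 = 81.834 MJ/m^2

81.834 MJ/m^2


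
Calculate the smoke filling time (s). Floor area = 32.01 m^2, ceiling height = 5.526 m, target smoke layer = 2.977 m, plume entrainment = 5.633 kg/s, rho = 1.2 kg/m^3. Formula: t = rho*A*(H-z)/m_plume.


H - z = 2.549 m
t = 1.2 * 32.01 * 2.549 / 5.633 = 17.382 s

17.382 s


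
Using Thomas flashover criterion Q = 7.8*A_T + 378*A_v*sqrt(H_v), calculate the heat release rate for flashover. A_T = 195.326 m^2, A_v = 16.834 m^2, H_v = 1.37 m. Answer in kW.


7.8*A_T = 1523.5
sqrt(H_v) = 1.1705
378*A_v*sqrt(H_v) = 7448.0
Q = 1523.5 + 7448.0 = 8971.5 kW

8971.5 kW


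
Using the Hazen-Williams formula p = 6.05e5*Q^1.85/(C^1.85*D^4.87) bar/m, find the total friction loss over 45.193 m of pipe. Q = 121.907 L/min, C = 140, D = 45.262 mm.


Q^1.85 = 7230.2
C^1.85 = 9339.8
D^4.87 = 1.1572e+08
p/m = 0.0040471 bar/m
p_total = 0.0040471 * 45.193 = 0.18290 bar

0.18290 bar


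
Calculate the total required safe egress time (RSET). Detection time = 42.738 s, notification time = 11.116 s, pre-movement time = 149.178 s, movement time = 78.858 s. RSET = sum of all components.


Total = 42.738 + 11.116 + 149.178 + 78.858 = 281.89 s

281.89 s


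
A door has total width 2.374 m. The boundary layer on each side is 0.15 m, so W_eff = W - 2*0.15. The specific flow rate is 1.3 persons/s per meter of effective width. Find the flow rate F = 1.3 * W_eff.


W_eff = 2.374 - 0.30 = 2.074 m
F = 1.3 * 2.074 = 2.6962 persons/s

2.6962 persons/s


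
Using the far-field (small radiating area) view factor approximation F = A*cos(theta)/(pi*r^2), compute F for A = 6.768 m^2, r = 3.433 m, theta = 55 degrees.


cos(55 deg) = 0.57358
pi*r^2 = 37.025
F = 6.768 * 0.57358 / 37.025 = 0.10485

0.10485


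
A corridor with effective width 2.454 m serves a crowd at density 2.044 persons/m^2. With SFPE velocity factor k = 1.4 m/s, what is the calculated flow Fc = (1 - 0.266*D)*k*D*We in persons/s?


1 - 0.266*D = 1 - 0.266*2.044 = 0.45630
Fs = 0.45630 * 1.4 * 2.044 = 1.3057 persons/(s*m)
Fc = 1.3057 * 2.454 = 3.2043 persons/s

3.2043 persons/s


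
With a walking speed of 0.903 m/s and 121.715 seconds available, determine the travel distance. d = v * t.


d = 0.903 * 121.715 = 109.91 m

109.91 m


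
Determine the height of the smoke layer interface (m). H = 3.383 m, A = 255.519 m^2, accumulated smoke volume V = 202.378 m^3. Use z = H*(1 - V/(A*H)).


V/(A*H) = 0.23412
1 - 0.23412 = 0.76588
z = 3.383 * 0.76588 = 2.5910 m

2.5910 m


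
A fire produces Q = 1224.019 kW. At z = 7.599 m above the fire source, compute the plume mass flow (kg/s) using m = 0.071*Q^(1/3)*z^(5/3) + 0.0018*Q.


Q^(1/3) = 10.697
z^(5/3) = 29.372
First term = 0.071 * 10.697 * 29.372 = 22.307
Second term = 0.0018 * 1224.019 = 2.2032
m = 24.511 kg/s

24.511 kg/s


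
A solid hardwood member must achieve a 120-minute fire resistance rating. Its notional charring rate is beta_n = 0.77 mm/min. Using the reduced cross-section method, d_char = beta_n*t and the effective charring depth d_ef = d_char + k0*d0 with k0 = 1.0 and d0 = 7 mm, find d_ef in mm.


d_char = 0.77 * 120 = 92.4 mm
d_ef = 92.4 + 1.0*7 = 99.4 mm

99.4 mm


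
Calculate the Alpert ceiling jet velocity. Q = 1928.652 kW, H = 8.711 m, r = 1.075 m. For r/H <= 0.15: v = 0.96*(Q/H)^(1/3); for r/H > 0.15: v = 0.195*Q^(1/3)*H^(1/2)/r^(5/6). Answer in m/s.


r/H = 1.075 / 8.711 = 0.12341
r/H <= 0.15, so v = 0.96*(Q/H)^(1/3)
Q/H = 221.40
(Q/H)^(1/3) = 6.0496
v = 0.96 * 6.0496 = 5.8076 m/s

5.8076 m/s


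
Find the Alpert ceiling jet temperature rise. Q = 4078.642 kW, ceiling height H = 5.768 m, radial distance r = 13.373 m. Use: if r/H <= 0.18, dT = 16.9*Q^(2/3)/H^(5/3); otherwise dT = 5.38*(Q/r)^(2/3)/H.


r/H = 13.373 / 5.768 = 2.3185
r/H > 0.18, so dT = 5.38*(Q/r)^(2/3)/H
Q/r = 304.99
(Q/r)^(2/3) = 45.310
dT = 5.38 * 45.310 / 5.768 = 42.262 K

42.262 K


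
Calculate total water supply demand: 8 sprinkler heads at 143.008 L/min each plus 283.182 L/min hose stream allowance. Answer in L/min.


Sprinkler demand = 8 * 143.008 = 1144.064 L/min
Total = 1144.064 + 283.182 = 1427.246 L/min

1427.246 L/min


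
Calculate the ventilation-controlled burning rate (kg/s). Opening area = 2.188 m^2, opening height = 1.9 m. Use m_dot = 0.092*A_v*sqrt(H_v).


sqrt(H_v) = 1.3784
m_dot = 0.092 * 2.188 * 1.3784 = 0.27747 kg/s

0.27747 kg/s


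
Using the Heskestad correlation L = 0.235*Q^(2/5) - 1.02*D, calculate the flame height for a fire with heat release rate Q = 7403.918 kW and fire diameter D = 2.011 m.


Q^(2/5) = 35.301
0.235 * Q^(2/5) = 8.2957
1.02 * D = 2.0512
L = 6.2445 m

6.2445 m


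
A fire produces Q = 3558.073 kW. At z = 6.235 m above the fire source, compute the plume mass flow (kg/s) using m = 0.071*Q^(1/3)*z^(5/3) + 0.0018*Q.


Q^(1/3) = 15.266
z^(5/3) = 21.122
First term = 0.071 * 15.266 * 21.122 = 22.894
Second term = 0.0018 * 3558.073 = 6.4045
m = 29.299 kg/s

29.299 kg/s


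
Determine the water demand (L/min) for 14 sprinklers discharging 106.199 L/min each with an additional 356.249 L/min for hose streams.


Sprinkler demand = 14 * 106.199 = 1486.786 L/min
Total = 1486.786 + 356.249 = 1843.035 L/min

1843.035 L/min


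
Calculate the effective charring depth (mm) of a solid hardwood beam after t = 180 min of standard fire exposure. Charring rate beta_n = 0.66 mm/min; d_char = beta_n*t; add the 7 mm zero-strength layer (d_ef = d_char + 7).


d_char = 0.66 * 180 = 118.8 mm
d_ef = 118.8 + 1.0*7 = 125.8 mm

125.8 mm


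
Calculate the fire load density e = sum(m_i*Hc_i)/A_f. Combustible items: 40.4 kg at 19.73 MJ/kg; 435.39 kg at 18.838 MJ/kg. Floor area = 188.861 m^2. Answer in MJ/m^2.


Total energy = 40.4*19.73 + 435.39*18.838
= 797.092 + 8201.877
= 8998.969 MJ
e = 8998.969 / 188.861 = 47.649 MJ/m^2

47.649 MJ/m^2


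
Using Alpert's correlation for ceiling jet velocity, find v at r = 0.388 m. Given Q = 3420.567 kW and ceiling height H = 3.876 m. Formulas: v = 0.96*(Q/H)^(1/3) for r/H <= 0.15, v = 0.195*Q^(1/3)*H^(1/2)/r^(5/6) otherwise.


r/H = 0.388 / 3.876 = 0.10010
r/H <= 0.15, so v = 0.96*(Q/H)^(1/3)
Q/H = 882.50
(Q/H)^(1/3) = 9.5919
v = 0.96 * 9.5919 = 9.2082 m/s

9.2082 m/s


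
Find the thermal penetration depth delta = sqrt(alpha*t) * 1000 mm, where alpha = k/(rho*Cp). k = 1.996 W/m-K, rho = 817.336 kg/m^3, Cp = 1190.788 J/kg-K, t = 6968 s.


alpha = 1.996 / (817.336 * 1190.788) = 2.0508e-06 m^2/s
alpha * t = 0.014290
delta = sqrt(0.014290) * 1000 = 119.54 mm

119.54 mm


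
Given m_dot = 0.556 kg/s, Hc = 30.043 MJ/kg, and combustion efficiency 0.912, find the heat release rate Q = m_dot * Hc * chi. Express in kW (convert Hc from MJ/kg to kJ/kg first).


Hc = 30.043 MJ/kg = 30.043 * 1000 kJ/kg = 30043 kJ/kg
Q = 0.556 kg/s * 30043 kJ/kg * 0.912 = 15234 kW

15234 kW


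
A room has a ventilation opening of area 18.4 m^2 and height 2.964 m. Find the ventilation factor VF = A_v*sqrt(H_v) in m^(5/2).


sqrt(H_v) = 1.7216
VF = 18.4 * 1.7216 = 31.678 m^(5/2)

31.678 m^(5/2)


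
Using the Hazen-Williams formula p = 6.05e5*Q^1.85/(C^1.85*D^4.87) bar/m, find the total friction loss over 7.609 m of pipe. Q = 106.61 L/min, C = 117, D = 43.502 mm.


Q^1.85 = 5641.9
C^1.85 = 6701.1
D^4.87 = 9.5398e+07
p/m = 0.0053395 bar/m
p_total = 0.0053395 * 7.609 = 0.040628 bar

0.040628 bar


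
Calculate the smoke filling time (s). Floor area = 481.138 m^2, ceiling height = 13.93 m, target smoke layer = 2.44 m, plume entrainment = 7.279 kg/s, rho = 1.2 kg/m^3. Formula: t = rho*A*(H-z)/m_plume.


H - z = 11.49 m
t = 1.2 * 481.138 * 11.49 / 7.279 = 911.38 s

911.38 s


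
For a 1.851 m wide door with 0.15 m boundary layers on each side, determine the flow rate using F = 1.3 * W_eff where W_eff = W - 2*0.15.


W_eff = 1.851 - 0.30 = 1.551 m
F = 1.3 * 1.551 = 2.0163 persons/s

2.0163 persons/s


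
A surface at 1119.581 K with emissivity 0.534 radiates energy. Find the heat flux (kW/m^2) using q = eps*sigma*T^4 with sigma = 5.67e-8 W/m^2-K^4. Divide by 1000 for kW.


T^4 = 1.5712e+12
q = 0.534 * 5.67e-8 * 1.5712e+12 / 1000 = 47.571 kW/m^2

47.571 kW/m^2


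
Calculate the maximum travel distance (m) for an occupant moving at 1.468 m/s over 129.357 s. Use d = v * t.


d = 1.468 * 129.357 = 189.90 m

189.90 m


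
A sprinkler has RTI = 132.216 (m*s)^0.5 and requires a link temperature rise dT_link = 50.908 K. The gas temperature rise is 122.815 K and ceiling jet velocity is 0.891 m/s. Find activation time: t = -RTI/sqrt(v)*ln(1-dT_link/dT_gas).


dT_link/dT_gas = 0.41451
ln(1 - 0.41451) = -0.53531
t = -132.216 / sqrt(0.891) * -0.53531 = 74.980 s

74.980 s


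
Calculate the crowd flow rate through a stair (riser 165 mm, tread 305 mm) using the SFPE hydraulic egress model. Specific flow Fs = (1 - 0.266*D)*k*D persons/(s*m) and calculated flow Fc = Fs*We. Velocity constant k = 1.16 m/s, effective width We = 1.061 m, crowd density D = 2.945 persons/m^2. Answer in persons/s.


1 - 0.266*D = 1 - 0.266*2.945 = 0.21663
Fs = 0.21663 * 1.16 * 2.945 = 0.74005 persons/(s*m)
Fc = 0.74005 * 1.061 = 0.78519 persons/s

0.78519 persons/s


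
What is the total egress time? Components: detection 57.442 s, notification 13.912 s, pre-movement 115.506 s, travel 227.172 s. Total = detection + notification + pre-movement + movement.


Total = 57.442 + 13.912 + 115.506 + 227.172 = 414.032 s

414.032 s


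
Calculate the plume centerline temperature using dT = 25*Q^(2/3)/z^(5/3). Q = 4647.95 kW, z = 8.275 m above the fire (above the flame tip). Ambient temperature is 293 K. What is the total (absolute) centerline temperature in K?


Q^(2/3) = 278.51
z^(5/3) = 33.854
dT = 25 * 278.51 / 33.854 = 205.67 K
T = 293 + 205.67 = 498.67 K

498.67 K


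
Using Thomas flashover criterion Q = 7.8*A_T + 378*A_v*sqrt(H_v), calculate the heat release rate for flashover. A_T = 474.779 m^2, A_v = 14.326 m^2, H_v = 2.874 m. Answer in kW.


7.8*A_T = 3703.3
sqrt(H_v) = 1.6953
378*A_v*sqrt(H_v) = 9180.4
Q = 3703.3 + 9180.4 = 12884 kW

12884 kW


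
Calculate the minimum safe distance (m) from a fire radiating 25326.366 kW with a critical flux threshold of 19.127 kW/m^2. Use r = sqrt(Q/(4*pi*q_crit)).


4*pi*q_crit = 240.36
Q/(4*pi*q_crit) = 105.37
r = sqrt(105.37) = 10.265 m

10.265 m


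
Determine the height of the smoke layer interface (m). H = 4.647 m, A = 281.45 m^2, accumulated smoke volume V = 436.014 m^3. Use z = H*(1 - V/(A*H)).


V/(A*H) = 0.33337
1 - 0.33337 = 0.66663
z = 4.647 * 0.66663 = 3.0978 m

3.0978 m


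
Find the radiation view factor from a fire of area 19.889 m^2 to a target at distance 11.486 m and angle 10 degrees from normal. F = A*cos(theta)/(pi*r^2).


cos(10 deg) = 0.98481
pi*r^2 = 414.46
F = 19.889 * 0.98481 / 414.46 = 0.047258

0.047258


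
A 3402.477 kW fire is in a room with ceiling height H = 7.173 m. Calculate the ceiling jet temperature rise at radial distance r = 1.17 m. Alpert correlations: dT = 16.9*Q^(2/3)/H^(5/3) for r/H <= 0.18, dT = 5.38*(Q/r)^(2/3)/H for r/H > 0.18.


r/H = 1.17 / 7.173 = 0.16311
r/H <= 0.18, so dT = 16.9*Q^(2/3)/H^(5/3)
Q^(2/3) = 226.22
H^(5/3) = 26.679
dT = 16.9 * 226.22 / 26.679 = 143.30 K

143.30 K


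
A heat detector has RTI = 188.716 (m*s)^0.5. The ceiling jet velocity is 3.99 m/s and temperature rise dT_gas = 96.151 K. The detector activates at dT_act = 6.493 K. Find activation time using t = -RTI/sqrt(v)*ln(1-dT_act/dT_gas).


dT_act/dT_gas = 0.067529
ln(1 - 0.067529) = -0.069917
t = -188.716 / sqrt(3.99) * -0.069917 = 6.6055 s

6.6055 s


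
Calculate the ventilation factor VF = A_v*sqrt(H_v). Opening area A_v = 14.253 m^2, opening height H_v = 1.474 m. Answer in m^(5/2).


sqrt(H_v) = 1.2141
VF = 14.253 * 1.2141 = 17.304 m^(5/2)

17.304 m^(5/2)


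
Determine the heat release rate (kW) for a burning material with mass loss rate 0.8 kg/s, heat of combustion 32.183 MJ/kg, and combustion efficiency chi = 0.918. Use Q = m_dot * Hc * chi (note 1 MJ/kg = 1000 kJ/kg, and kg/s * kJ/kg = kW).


Hc = 32.183 MJ/kg = 32.183 * 1000 kJ/kg = 32183 kJ/kg
Q = 0.8 kg/s * 32183 kJ/kg * 0.918 = 23635 kW

23635 kW


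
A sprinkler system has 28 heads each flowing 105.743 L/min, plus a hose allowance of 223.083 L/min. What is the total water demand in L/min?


Sprinkler demand = 28 * 105.743 = 2960.804 L/min
Total = 2960.804 + 223.083 = 3183.887 L/min

3183.887 L/min


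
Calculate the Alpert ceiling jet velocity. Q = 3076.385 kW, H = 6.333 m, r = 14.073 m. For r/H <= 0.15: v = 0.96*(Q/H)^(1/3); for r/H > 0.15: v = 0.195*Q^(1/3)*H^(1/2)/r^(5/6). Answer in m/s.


r/H = 14.073 / 6.333 = 2.2222
r/H > 0.15, so v = 0.195*Q^(1/3)*H^(1/2)/r^(5/6)
Q^(1/3) = 14.544
H^(1/2) = 2.5165
r^(5/6) = 9.0571
v = 0.195 * 14.544 * 2.5165 / 9.0571 = 0.78801 m/s

0.78801 m/s


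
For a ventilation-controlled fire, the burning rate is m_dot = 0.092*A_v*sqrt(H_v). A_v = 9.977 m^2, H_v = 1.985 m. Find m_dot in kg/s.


sqrt(H_v) = 1.4089
m_dot = 0.092 * 9.977 * 1.4089 = 1.2932 kg/s

1.2932 kg/s


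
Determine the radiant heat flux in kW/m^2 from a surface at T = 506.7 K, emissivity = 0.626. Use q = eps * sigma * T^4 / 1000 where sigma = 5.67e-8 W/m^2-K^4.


T^4 = 6.5918e+10
q = 0.626 * 5.67e-8 * 6.5918e+10 / 1000 = 2.3397 kW/m^2

2.3397 kW/m^2


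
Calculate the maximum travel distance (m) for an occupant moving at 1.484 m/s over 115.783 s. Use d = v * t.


d = 1.484 * 115.783 = 171.82 m

171.82 m


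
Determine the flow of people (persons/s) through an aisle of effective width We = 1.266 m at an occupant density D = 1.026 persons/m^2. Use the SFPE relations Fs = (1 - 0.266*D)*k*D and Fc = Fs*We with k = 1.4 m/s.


1 - 0.266*D = 1 - 0.266*1.026 = 0.72708
Fs = 0.72708 * 1.4 * 1.026 = 1.0444 persons/(s*m)
Fc = 1.0444 * 1.266 = 1.3222 persons/s

1.3222 persons/s


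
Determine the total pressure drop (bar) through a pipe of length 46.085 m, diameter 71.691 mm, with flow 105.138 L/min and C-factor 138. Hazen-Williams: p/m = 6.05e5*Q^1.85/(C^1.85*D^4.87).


Q^1.85 = 5498.6
C^1.85 = 9094.4
D^4.87 = 1.0867e+09
p/m = 0.00033661 bar/m
p_total = 0.00033661 * 46.085 = 0.015512 bar

0.015512 bar


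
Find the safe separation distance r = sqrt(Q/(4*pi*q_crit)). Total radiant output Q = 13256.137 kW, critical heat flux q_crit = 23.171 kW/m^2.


4*pi*q_crit = 291.18
Q/(4*pi*q_crit) = 45.526
r = sqrt(45.526) = 6.7473 m

6.7473 m


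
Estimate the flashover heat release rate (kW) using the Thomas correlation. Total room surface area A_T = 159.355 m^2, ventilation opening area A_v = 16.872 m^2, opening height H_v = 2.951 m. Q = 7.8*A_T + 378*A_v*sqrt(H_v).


7.8*A_T = 1242.969
sqrt(H_v) = 1.7178
378*A_v*sqrt(H_v) = 10956
Q = 1242.969 + 10956 = 12199 kW

12199 kW


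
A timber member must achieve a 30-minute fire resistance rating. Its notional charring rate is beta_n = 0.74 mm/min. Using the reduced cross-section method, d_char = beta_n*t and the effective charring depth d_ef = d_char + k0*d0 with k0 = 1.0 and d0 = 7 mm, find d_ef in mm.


d_char = 0.74 * 30 = 22.2 mm
d_ef = 22.2 + 1.0*7 = 29.2 mm

29.2 mm


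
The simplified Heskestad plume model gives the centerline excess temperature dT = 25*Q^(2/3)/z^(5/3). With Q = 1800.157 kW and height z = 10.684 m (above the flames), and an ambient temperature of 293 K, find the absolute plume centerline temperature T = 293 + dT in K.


Q^(2/3) = 147.98
z^(5/3) = 51.827
dT = 25 * 147.98 / 51.827 = 71.382 K
T = 293 + 71.382 = 364.38 K

364.38 K


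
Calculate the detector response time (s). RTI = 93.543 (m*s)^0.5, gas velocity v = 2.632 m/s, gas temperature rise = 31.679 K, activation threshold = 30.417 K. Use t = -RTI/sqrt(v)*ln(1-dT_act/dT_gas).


dT_act/dT_gas = 0.96016
ln(1 - 0.96016) = -3.2230
t = -93.543 / sqrt(2.632) * -3.2230 = 185.83 s

185.83 s


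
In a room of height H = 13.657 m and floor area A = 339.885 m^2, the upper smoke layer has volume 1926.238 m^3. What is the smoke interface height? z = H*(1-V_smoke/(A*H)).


V/(A*H) = 0.41498
1 - 0.41498 = 0.58502
z = 13.657 * 0.58502 = 7.9897 m

7.9897 m


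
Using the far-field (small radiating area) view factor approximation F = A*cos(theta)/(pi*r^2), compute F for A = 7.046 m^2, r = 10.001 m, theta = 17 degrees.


cos(17 deg) = 0.95630
pi*r^2 = 314.22
F = 7.046 * 0.95630 / 314.22 = 0.021444

0.021444


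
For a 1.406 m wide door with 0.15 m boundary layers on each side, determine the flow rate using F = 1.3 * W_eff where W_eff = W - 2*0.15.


W_eff = 1.406 - 0.30 = 1.106 m
F = 1.3 * 1.106 = 1.4378 persons/s

1.4378 persons/s


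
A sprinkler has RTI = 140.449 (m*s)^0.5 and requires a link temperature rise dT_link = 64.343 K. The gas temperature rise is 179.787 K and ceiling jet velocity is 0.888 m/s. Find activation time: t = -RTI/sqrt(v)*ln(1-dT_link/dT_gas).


dT_link/dT_gas = 0.35788
ln(1 - 0.35788) = -0.44299
t = -140.449 / sqrt(0.888) * -0.44299 = 66.024 s

66.024 s


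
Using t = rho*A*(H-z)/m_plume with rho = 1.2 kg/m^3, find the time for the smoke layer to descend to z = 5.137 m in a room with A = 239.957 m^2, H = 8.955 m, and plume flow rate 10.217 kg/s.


H - z = 3.818 m
t = 1.2 * 239.957 * 3.818 / 10.217 = 107.60 s

107.60 s


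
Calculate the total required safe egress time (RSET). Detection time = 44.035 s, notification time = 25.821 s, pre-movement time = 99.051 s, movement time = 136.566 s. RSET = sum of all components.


Total = 44.035 + 25.821 + 99.051 + 136.566 = 305.473 s

305.473 s


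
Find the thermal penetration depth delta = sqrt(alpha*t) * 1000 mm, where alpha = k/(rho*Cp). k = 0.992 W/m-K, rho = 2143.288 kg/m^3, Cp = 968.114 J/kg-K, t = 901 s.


alpha = 0.992 / (2143.288 * 968.114) = 4.7808e-07 m^2/s
alpha * t = 0.00043075
delta = sqrt(0.00043075) * 1000 = 20.755 mm

20.755 mm


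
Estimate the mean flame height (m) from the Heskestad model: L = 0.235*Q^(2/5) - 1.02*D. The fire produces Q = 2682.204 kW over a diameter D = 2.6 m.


Q^(2/5) = 23.518
0.235 * Q^(2/5) = 5.5267
1.02 * D = 2.652
L = 2.8747 m

2.8747 m


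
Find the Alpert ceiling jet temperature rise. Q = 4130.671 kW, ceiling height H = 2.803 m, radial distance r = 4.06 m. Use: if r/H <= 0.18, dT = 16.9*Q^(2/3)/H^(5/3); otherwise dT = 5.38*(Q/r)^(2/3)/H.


r/H = 4.06 / 2.803 = 1.4484
r/H > 0.18, so dT = 5.38*(Q/r)^(2/3)/H
Q/r = 1017.4
(Q/r)^(2/3) = 101.16
dT = 5.38 * 101.16 / 2.803 = 194.16 K

194.16 K


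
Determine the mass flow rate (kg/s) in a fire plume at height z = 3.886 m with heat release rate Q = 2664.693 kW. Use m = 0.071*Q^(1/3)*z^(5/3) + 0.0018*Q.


Q^(1/3) = 13.864
z^(5/3) = 9.6052
First term = 0.071 * 13.864 * 9.6052 = 9.4546
Second term = 0.0018 * 2664.693 = 4.7964
m = 14.251 kg/s

14.251 kg/s


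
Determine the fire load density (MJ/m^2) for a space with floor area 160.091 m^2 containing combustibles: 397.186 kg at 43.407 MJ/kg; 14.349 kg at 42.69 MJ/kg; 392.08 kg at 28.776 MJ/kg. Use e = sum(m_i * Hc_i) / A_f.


Total energy = 397.186*43.407 + 14.349*42.69 + 392.08*28.776
= 17240.65 + 612.5588 + 11282.49
= 29135.71 MJ
e = 29135.71 / 160.091 = 181.99 MJ/m^2

181.99 MJ/m^2


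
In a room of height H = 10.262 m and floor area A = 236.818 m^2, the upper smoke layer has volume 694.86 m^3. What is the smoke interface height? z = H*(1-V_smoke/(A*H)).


V/(A*H) = 0.28592
1 - 0.28592 = 0.71408
z = 10.262 * 0.71408 = 7.3278 m

7.3278 m


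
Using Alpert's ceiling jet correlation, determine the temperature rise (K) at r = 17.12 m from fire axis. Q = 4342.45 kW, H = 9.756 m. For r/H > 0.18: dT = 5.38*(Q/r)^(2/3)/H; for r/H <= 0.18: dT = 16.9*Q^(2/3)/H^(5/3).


r/H = 17.12 / 9.756 = 1.7548
r/H > 0.18, so dT = 5.38*(Q/r)^(2/3)/H
Q/r = 253.65
(Q/r)^(2/3) = 40.070
dT = 5.38 * 40.070 / 9.756 = 22.097 K

22.097 K


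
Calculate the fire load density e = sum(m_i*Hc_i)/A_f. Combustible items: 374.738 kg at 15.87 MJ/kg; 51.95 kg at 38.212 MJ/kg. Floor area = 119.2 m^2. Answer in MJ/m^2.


Total energy = 374.738*15.87 + 51.95*38.212
= 5947.092 + 1985.113
= 7932.205 MJ
e = 7932.205 / 119.2 = 66.545 MJ/m^2

66.545 MJ/m^2


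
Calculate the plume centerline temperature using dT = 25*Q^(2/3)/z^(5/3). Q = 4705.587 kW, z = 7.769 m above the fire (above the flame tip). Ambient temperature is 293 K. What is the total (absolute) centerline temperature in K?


Q^(2/3) = 280.81
z^(5/3) = 30.475
dT = 25 * 280.81 / 30.475 = 230.36 K
T = 293 + 230.36 = 523.36 K

523.36 K


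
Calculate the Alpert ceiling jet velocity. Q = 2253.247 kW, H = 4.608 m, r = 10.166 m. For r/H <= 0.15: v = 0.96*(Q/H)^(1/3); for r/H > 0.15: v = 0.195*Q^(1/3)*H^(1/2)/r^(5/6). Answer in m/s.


r/H = 10.166 / 4.608 = 2.2062
r/H > 0.15, so v = 0.195*Q^(1/3)*H^(1/2)/r^(5/6)
Q^(1/3) = 13.110
H^(1/2) = 2.1466
r^(5/6) = 6.9070
v = 0.195 * 13.110 * 2.1466 / 6.9070 = 0.79451 m/s

0.79451 m/s


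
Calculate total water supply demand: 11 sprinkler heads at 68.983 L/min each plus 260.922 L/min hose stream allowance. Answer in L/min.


Sprinkler demand = 11 * 68.983 = 758.813 L/min
Total = 758.813 + 260.922 = 1019.735 L/min

1019.735 L/min


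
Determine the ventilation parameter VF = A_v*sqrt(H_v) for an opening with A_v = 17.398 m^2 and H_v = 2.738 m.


sqrt(H_v) = 1.6547
VF = 17.398 * 1.6547 = 28.788 m^(5/2)

28.788 m^(5/2)


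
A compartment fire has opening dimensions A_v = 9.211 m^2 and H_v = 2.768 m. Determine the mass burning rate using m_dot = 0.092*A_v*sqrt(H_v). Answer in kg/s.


sqrt(H_v) = 1.6637
m_dot = 0.092 * 9.211 * 1.6637 = 1.4099 kg/s

1.4099 kg/s


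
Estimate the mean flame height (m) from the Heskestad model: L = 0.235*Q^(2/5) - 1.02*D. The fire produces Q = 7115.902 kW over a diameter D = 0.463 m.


Q^(2/5) = 34.745
0.235 * Q^(2/5) = 8.1651
1.02 * D = 0.47226
L = 7.6928 m

7.6928 m


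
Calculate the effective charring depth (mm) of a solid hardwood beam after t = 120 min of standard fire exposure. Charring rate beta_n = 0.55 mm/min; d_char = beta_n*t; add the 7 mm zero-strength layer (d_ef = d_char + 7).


d_char = 0.55 * 120 = 66 mm
d_ef = 66 + 1.0*7 = 73 mm

73 mm


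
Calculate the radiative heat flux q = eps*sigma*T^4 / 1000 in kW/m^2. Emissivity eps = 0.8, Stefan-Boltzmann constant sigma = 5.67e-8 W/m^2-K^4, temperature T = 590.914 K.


T^4 = 1.2193e+11
q = 0.8 * 5.67e-8 * 1.2193e+11 / 1000 = 5.5306 kW/m^2

5.5306 kW/m^2


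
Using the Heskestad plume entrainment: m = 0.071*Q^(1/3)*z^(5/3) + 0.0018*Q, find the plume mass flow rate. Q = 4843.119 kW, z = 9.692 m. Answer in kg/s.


Q^(1/3) = 16.919
z^(5/3) = 44.058
First term = 0.071 * 16.919 * 44.058 = 52.924
Second term = 0.0018 * 4843.119 = 8.7176
m = 61.642 kg/s

61.642 kg/s


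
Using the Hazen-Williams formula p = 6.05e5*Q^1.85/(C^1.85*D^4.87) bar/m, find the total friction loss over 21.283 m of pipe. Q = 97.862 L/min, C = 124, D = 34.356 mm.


Q^1.85 = 4815.4
C^1.85 = 7461.6
D^4.87 = 3.0223e+07
p/m = 0.012919 bar/m
p_total = 0.012919 * 21.283 = 0.27495 bar

0.27495 bar


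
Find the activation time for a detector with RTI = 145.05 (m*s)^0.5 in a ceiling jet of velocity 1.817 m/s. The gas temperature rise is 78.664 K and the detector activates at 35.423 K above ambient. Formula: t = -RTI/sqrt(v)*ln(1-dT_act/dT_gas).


dT_act/dT_gas = 0.45031
ln(1 - 0.45031) = -0.59840
t = -145.05 / sqrt(1.817) * -0.59840 = 64.392 s

64.392 s


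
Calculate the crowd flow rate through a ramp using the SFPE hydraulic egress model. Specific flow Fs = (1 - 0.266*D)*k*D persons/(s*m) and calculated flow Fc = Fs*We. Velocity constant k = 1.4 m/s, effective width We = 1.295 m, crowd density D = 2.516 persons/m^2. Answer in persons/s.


1 - 0.266*D = 1 - 0.266*2.516 = 0.33074
Fs = 0.33074 * 1.4 * 2.516 = 1.1650 persons/(s*m)
Fc = 1.1650 * 1.295 = 1.5087 persons/s

1.5087 persons/s


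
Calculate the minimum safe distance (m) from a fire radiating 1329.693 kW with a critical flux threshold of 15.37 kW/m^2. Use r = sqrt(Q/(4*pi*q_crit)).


4*pi*q_crit = 193.15
Q/(4*pi*q_crit) = 6.8844
r = sqrt(6.8844) = 2.6238 m

2.6238 m


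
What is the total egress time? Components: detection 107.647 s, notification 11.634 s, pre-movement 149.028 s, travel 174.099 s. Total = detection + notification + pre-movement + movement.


Total = 107.647 + 11.634 + 149.028 + 174.099 = 442.408 s

442.408 s


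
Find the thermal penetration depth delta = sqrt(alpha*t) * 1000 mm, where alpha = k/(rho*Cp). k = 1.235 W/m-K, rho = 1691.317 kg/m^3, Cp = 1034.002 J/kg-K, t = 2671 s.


alpha = 1.235 / (1691.317 * 1034.002) = 7.0619e-07 m^2/s
alpha * t = 0.0018862
delta = sqrt(0.0018862) * 1000 = 43.431 mm

43.431 mm


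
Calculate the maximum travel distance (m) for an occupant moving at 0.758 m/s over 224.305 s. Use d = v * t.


d = 0.758 * 224.305 = 170.02 m

170.02 m


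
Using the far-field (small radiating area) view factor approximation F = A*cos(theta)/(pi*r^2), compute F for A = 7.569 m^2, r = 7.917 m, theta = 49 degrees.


cos(49 deg) = 0.65606
pi*r^2 = 196.91
F = 7.569 * 0.65606 / 196.91 = 0.025218

0.025218


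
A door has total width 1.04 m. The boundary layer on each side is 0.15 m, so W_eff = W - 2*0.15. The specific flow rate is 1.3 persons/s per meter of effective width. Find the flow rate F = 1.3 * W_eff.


W_eff = 1.04 - 0.30 = 0.74 m
F = 1.3 * 0.74 = 0.962 persons/s

0.962 persons/s


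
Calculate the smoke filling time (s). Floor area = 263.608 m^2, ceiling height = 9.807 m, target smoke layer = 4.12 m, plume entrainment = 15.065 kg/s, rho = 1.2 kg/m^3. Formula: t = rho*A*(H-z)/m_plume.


H - z = 5.687 m
t = 1.2 * 263.608 * 5.687 / 15.065 = 119.41 s

119.41 s


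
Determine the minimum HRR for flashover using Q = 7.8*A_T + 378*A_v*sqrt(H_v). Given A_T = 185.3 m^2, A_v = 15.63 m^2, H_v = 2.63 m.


7.8*A_T = 1445.34
sqrt(H_v) = 1.6217
378*A_v*sqrt(H_v) = 9581.4
Q = 1445.34 + 9581.4 = 11027 kW

11027 kW


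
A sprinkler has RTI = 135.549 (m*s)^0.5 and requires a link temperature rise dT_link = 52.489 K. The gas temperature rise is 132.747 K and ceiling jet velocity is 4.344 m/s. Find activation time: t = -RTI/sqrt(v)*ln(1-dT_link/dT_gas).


dT_link/dT_gas = 0.39541
ln(1 - 0.39541) = -0.50320
t = -135.549 / sqrt(4.344) * -0.50320 = 32.726 s

32.726 s


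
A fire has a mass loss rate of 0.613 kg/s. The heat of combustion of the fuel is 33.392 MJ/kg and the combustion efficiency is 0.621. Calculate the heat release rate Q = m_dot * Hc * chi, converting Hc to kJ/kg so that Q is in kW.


Hc = 33.392 MJ/kg = 33.392 * 1000 kJ/kg = 33392 kJ/kg
Q = 0.613 kg/s * 33392 kJ/kg * 0.621 = 12711 kW

12711 kW


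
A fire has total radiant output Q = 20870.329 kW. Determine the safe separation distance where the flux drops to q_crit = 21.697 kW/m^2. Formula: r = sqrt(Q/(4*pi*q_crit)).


4*pi*q_crit = 272.65
Q/(4*pi*q_crit) = 76.546
r = sqrt(76.546) = 8.7490 m

8.7490 m


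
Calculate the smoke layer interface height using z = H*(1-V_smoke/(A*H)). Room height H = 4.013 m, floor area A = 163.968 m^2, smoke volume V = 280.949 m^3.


V/(A*H) = 0.42697
1 - 0.42697 = 0.57303
z = 4.013 * 0.57303 = 2.2996 m

2.2996 m


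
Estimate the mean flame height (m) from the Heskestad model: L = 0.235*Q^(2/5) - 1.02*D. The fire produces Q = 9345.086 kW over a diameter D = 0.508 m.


Q^(2/5) = 38.747
0.235 * Q^(2/5) = 9.1054
1.02 * D = 0.51816
L = 8.5873 m

8.5873 m


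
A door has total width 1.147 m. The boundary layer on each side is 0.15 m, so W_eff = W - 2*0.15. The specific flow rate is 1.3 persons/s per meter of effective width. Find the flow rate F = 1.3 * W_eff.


W_eff = 1.147 - 0.30 = 0.847 m
F = 1.3 * 0.847 = 1.1011 persons/s

1.1011 persons/s


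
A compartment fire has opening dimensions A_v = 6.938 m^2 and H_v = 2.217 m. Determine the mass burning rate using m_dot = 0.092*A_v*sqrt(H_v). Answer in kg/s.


sqrt(H_v) = 1.4890
m_dot = 0.092 * 6.938 * 1.4890 = 0.95040 kg/s

0.95040 kg/s


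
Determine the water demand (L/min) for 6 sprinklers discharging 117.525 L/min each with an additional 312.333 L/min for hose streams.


Sprinkler demand = 6 * 117.525 = 705.15 L/min
Total = 705.15 + 312.333 = 1017.483 L/min

1017.483 L/min


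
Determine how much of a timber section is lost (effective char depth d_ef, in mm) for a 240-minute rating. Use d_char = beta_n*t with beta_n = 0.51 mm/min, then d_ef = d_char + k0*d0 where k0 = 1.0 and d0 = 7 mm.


d_char = 0.51 * 240 = 122.4 mm
d_ef = 122.4 + 1.0*7 = 129.4 mm

129.4 mm


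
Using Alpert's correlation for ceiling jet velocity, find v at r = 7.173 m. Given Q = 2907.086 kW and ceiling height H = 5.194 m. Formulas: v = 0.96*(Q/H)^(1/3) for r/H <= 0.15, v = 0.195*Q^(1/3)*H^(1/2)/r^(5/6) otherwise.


r/H = 7.173 / 5.194 = 1.3810
r/H > 0.15, so v = 0.195*Q^(1/3)*H^(1/2)/r^(5/6)
Q^(1/3) = 14.272
H^(1/2) = 2.2790
r^(5/6) = 5.1652
v = 0.195 * 14.272 * 2.2790 / 5.1652 = 1.2280 m/s

1.2280 m/s


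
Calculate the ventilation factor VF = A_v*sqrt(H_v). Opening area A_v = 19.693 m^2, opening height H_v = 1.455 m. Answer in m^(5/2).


sqrt(H_v) = 1.2062
VF = 19.693 * 1.2062 = 23.754 m^(5/2)

23.754 m^(5/2)


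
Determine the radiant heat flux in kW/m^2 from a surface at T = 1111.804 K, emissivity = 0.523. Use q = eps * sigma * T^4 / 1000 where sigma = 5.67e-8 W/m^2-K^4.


T^4 = 1.5280e+12
q = 0.523 * 5.67e-8 * 1.5280e+12 / 1000 = 45.310 kW/m^2

45.310 kW/m^2


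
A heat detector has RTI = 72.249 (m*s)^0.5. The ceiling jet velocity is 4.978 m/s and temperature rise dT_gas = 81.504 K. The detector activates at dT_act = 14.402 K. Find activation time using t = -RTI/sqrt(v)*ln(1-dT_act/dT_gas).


dT_act/dT_gas = 0.17670
ln(1 - 0.17670) = -0.19444
t = -72.249 / sqrt(4.978) * -0.19444 = 6.2963 s

6.2963 s


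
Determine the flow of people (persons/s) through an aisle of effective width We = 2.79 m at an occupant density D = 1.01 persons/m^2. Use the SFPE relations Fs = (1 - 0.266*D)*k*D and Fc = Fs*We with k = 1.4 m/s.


1 - 0.266*D = 1 - 0.266*1.01 = 0.73134
Fs = 0.73134 * 1.4 * 1.01 = 1.0341 persons/(s*m)
Fc = 1.0341 * 2.79 = 2.8852 persons/s

2.8852 persons/s


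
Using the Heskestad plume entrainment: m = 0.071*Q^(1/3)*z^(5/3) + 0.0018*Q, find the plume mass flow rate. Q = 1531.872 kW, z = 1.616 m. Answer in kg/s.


Q^(1/3) = 11.528
z^(5/3) = 2.2254
First term = 0.071 * 11.528 * 2.2254 = 1.8214
Second term = 0.0018 * 1531.872 = 2.7574
m = 4.5788 kg/s

4.5788 kg/s


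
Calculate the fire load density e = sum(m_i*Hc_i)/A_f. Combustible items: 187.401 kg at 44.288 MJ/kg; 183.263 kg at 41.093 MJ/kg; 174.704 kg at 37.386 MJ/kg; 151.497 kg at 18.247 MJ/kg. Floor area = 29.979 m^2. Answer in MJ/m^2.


Total energy = 187.401*44.288 + 183.263*41.093 + 174.704*37.386 + 151.497*18.247
= 8299.615 + 7530.826 + 6531.484 + 2764.366
= 25126.29 MJ
e = 25126.29 / 29.979 = 838.13 MJ/m^2

838.13 MJ/m^2


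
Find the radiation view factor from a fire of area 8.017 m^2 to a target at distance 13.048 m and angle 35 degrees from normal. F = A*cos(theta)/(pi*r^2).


cos(35 deg) = 0.81915
pi*r^2 = 534.86
F = 8.017 * 0.81915 / 534.86 = 0.012278

0.012278


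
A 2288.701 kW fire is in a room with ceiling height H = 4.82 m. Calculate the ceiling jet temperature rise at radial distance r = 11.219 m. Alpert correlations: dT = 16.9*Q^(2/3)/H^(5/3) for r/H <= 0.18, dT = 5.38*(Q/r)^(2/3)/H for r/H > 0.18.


r/H = 11.219 / 4.82 = 2.3276
r/H > 0.18, so dT = 5.38*(Q/r)^(2/3)/H
Q/r = 204.00
(Q/r)^(2/3) = 34.654
dT = 5.38 * 34.654 / 4.82 = 38.680 K

38.680 K


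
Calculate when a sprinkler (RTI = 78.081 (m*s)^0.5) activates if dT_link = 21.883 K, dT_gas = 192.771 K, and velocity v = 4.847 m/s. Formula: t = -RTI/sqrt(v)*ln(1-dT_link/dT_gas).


dT_link/dT_gas = 0.11352
ln(1 - 0.11352) = -0.12049
t = -78.081 / sqrt(4.847) * -0.12049 = 4.2734 s

4.2734 s


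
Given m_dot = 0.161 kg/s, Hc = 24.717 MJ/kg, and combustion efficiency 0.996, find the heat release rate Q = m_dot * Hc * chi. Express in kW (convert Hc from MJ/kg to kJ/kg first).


Hc = 24.717 MJ/kg = 24.717 * 1000 kJ/kg = 24717 kJ/kg
Q = 0.161 kg/s * 24717 kJ/kg * 0.996 = 3963.5 kW

3963.5 kW


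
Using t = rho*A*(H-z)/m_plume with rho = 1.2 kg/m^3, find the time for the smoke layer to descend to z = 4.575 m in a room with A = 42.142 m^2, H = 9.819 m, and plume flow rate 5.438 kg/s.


H - z = 5.244 m
t = 1.2 * 42.142 * 5.244 / 5.438 = 48.766 s

48.766 s


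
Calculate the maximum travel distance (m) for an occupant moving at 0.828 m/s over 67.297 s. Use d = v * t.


d = 0.828 * 67.297 = 55.722 m

55.722 m


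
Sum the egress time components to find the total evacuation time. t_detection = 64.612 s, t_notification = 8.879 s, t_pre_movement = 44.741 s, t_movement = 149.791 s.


Total = 64.612 + 8.879 + 44.741 + 149.791 = 268.023 s

268.023 s
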